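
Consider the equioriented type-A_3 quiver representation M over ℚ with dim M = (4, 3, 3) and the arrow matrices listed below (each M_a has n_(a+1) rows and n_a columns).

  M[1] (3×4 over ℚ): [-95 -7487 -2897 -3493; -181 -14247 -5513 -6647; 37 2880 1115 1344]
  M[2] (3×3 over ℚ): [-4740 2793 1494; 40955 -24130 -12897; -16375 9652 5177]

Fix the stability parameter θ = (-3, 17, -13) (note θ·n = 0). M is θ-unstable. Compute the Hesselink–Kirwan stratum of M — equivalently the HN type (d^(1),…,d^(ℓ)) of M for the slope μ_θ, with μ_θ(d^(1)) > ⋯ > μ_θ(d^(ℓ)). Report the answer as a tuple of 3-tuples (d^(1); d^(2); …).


Barcode: M ≅ I[1,1], I[1,2], I[1,3]^2, I[3,3]. HN layers by μ_θ (4 steps, strictly decreasing):
  μ^(1)=17; μ^(2)=2; μ^(3)=-3; μ^(4)=-13

((0, 1, 0); (0, 2, 2); (4, 0, 0); (0, 0, 1))


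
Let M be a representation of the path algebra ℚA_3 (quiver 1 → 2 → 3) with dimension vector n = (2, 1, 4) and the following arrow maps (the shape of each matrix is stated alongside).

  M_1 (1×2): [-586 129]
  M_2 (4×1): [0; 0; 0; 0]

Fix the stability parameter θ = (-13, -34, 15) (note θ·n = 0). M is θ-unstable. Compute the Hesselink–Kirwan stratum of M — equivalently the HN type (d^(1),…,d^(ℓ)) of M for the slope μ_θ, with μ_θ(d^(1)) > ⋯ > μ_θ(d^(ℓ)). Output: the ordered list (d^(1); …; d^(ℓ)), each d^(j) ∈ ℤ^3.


Barcode: M ≅ I[1,1], I[1,2], I[3,3]^4. HN layers by μ_θ (3 steps, strictly decreasing):
  μ^(1)=15; μ^(2)=-13; μ^(3)=-47/2

((0, 0, 4); (1, 0, 0); (1, 1, 0))


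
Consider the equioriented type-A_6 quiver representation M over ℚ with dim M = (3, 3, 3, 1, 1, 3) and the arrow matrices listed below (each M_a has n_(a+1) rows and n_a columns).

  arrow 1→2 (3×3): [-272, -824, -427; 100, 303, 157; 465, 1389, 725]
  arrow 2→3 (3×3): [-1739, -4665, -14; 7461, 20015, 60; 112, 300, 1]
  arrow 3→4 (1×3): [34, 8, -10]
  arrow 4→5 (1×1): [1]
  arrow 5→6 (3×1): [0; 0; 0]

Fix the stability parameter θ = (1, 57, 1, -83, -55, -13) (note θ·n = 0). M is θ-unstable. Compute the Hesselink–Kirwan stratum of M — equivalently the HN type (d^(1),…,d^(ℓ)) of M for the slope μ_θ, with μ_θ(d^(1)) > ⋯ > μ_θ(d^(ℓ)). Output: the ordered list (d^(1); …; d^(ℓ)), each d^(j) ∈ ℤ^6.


Via rank(M_{q-1}∘⋯∘M_p): M ≅ I[1,2], I[1,3], I[1,5], I[3,3], I[6,6]^3.
μ_θ-semistable layers: μ^(1)=57; μ^(2)=29; μ^(3)=1; μ^(4)=-13; μ^(5)=-79/5

((0, 1, 0, 0, 0, 0); (0, 1, 1, 0, 0, 0); (2, 0, 1, 0, 0, 0); (0, 0, 0, 0, 0, 3); (1, 1, 1, 1, 1, 0))


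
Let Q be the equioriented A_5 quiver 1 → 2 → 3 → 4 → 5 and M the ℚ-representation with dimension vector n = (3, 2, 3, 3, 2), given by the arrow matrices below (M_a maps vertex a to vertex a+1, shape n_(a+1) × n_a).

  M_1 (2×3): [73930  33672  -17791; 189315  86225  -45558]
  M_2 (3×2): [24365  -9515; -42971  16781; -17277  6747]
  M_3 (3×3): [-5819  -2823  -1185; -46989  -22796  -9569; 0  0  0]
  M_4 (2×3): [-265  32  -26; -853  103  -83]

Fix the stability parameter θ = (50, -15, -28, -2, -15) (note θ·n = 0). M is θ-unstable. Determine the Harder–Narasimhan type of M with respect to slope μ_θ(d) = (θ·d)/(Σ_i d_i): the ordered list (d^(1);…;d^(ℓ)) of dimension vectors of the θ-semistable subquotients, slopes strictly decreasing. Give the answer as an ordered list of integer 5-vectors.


Barcode: M ≅ I[1,1], I[1,2], I[1,5], I[3,3], I[3,5], I[4,4]. HN layers by μ_θ (5 steps, strictly decreasing):
  μ^(1)=50; μ^(2)=35/2; μ^(3)=-2; μ^(4)=-17/2; μ^(5)=-28

((1, 0, 0, 0, 0); (1, 1, 0, 0, 0); (1, 1, 1, 2, 1); (0, 0, 0, 1, 1); (0, 0, 2, 0, 0))


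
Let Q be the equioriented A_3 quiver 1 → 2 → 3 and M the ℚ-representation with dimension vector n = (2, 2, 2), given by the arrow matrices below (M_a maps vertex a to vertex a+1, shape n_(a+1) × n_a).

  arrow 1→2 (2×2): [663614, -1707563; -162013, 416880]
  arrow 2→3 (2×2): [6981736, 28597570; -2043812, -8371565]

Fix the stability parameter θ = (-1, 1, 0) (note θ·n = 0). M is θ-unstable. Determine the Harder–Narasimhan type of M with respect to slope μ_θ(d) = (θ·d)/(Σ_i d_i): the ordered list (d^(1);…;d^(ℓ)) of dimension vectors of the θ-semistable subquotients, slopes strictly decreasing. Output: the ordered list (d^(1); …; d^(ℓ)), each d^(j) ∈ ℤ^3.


Barcode: M ≅ I[1,2], I[1,3], I[3,3]. HN layers by μ_θ (4 steps, strictly decreasing):
  μ^(1)=1; μ^(2)=1/2; μ^(3)=0; μ^(4)=-1

((0, 1, 0); (0, 1, 1); (0, 0, 1); (2, 0, 0))


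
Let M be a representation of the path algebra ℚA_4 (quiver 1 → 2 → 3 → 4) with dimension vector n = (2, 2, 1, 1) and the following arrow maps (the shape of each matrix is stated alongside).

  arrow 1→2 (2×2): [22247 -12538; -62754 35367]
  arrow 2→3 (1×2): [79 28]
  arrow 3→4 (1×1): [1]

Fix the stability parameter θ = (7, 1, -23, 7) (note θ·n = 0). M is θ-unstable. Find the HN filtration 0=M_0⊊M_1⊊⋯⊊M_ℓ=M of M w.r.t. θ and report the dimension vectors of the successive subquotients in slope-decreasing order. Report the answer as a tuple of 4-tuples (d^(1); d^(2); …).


Interval decomposition of M: I[1,2], I[1,4].
HN type (ℓ=3): μ^(1)=7; μ^(2)=4; μ^(3)=-5

((0, 0, 0, 1); (1, 1, 0, 0); (1, 1, 1, 0))


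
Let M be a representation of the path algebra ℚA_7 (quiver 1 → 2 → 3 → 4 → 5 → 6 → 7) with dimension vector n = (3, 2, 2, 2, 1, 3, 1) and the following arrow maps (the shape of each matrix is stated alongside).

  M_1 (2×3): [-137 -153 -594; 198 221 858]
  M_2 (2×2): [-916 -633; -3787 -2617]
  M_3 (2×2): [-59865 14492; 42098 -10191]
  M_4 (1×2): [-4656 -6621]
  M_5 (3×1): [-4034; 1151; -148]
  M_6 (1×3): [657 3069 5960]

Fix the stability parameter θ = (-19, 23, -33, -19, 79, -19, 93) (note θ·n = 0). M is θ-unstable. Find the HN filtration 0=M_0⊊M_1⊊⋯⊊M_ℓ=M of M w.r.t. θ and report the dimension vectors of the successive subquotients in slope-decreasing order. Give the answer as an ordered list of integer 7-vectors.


Interval decomposition of M: I[1,1], I[1,4], I[1,7], I[6,6]^2.
HN type (ℓ=4): μ^(1)=93; μ^(2)=30; μ^(3)=-29/3; μ^(4)=-19

((0, 0, 0, 0, 0, 0, 1); (0, 0, 0, 0, 1, 1, 0); (0, 2, 2, 2, 0, 0, 0); (3, 0, 0, 0, 0, 2, 0))


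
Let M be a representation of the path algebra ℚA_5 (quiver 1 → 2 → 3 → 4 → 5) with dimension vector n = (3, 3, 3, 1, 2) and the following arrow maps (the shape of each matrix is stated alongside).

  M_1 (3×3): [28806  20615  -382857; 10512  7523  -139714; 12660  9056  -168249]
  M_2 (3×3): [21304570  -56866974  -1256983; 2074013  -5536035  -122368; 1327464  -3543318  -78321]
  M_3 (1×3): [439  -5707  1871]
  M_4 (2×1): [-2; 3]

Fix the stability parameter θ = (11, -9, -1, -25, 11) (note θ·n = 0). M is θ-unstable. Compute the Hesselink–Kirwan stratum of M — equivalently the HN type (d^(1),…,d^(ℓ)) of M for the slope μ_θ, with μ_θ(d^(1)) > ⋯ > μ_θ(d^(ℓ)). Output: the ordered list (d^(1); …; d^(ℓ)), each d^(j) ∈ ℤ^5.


Barcode: M ≅ I[1,3]^2, I[1,5], I[5,5]. HN layers by μ_θ (3 steps, strictly decreasing):
  μ^(1)=11; μ^(2)=1/3; μ^(3)=-6

((0, 0, 0, 0, 2); (2, 2, 2, 0, 0); (1, 1, 1, 1, 0))


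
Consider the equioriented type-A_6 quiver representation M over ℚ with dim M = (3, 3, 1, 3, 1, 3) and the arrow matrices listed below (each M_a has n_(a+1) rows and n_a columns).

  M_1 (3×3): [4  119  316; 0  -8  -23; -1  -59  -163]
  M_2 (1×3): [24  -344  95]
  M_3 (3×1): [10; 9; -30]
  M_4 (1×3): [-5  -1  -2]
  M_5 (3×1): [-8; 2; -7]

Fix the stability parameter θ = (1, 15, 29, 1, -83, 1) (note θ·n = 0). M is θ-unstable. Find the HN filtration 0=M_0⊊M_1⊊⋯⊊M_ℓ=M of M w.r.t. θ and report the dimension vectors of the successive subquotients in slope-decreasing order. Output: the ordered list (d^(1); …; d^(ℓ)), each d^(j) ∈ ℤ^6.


Barcode: M ≅ I[1,2]^2, I[1,6], I[4,4]^2, I[6,6]^2. HN layers by μ_θ (3 steps, strictly decreasing):
  μ^(1)=15; μ^(2)=1; μ^(3)=-37/5

((0, 2, 0, 0, 0, 0); (2, 0, 0, 2, 0, 3); (1, 1, 1, 1, 1, 0))


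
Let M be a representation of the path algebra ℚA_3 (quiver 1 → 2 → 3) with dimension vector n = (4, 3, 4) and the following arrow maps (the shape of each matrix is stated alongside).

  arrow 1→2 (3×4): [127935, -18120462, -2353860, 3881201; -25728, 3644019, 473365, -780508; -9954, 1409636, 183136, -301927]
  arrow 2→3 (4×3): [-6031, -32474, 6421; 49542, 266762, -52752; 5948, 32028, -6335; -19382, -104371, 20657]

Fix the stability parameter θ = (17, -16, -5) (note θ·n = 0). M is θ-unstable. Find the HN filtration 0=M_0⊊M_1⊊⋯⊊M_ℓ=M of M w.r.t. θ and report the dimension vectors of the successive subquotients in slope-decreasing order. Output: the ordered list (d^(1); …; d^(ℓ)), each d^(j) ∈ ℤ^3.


Via rank(M_{q-1}∘⋯∘M_p): M ≅ I[1,1], I[1,3]^3, I[3,3].
μ_θ-semistable layers: μ^(1)=17; μ^(2)=-4/3; μ^(3)=-5

((1, 0, 0); (3, 3, 3); (0, 0, 1))


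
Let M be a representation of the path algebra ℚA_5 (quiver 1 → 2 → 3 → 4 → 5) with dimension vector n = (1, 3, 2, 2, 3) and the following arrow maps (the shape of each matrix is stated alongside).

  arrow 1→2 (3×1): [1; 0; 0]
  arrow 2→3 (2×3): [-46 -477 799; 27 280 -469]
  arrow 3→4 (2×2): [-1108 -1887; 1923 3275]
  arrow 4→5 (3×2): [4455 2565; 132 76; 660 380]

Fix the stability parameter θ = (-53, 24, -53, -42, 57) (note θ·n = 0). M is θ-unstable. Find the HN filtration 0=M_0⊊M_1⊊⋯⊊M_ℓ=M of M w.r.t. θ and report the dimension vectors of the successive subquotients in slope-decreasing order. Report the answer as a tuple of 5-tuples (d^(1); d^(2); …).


Interval decomposition of M: I[1,4], I[2,2], I[2,5], I[5,5]^2.
HN type (ℓ=4): μ^(1)=57; μ^(2)=24; μ^(3)=-71/3; μ^(4)=-53

((0, 0, 0, 0, 3); (0, 1, 0, 0, 0); (0, 2, 2, 2, 0); (1, 0, 0, 0, 0))


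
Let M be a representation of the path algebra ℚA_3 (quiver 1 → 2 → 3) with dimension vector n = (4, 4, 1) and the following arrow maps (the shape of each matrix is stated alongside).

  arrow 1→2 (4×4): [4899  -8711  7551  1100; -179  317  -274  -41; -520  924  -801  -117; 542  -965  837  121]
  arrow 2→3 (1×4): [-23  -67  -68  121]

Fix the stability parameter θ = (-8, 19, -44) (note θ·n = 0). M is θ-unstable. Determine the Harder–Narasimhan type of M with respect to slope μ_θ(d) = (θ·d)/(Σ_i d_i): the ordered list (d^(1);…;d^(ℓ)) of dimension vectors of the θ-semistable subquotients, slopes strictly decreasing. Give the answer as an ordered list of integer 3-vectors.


Barcode: M ≅ I[1,2]^3, I[1,3]. HN layers by μ_θ (3 steps, strictly decreasing):
  μ^(1)=19; μ^(2)=-8; μ^(3)=-11

((0, 3, 0); (3, 0, 0); (1, 1, 1))


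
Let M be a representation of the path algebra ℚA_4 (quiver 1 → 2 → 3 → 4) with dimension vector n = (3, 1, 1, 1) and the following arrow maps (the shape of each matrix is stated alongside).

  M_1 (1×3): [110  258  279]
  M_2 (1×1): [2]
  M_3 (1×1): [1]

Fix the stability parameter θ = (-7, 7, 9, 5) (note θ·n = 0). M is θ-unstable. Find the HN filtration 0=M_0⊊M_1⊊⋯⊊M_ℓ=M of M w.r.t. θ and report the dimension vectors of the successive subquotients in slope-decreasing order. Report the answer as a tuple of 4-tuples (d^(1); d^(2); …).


Interval decomposition of M: I[1,1]^2, I[1,4].
HN type (ℓ=2): μ^(1)=7; μ^(2)=-7

((0, 1, 1, 1); (3, 0, 0, 0))


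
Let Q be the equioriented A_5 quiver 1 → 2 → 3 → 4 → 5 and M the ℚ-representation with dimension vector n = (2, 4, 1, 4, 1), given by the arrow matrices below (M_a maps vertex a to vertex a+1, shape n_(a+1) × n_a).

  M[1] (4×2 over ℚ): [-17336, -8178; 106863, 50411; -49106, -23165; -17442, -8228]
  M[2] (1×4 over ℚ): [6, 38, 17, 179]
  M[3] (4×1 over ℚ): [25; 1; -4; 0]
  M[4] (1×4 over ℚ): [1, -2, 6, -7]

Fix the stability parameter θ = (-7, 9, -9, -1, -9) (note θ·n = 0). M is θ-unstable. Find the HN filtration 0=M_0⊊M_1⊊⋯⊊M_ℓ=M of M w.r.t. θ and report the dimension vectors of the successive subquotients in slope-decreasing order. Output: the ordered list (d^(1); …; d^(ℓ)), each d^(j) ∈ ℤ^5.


Interval decomposition of M: I[1,2], I[1,5], I[2,2]^2, I[4,4]^3.
HN type (ℓ=4): μ^(1)=9; μ^(2)=-1; μ^(3)=-5/2; μ^(4)=-7

((0, 3, 0, 0, 0); (0, 0, 0, 3, 0); (0, 1, 1, 1, 1); (2, 0, 0, 0, 0))


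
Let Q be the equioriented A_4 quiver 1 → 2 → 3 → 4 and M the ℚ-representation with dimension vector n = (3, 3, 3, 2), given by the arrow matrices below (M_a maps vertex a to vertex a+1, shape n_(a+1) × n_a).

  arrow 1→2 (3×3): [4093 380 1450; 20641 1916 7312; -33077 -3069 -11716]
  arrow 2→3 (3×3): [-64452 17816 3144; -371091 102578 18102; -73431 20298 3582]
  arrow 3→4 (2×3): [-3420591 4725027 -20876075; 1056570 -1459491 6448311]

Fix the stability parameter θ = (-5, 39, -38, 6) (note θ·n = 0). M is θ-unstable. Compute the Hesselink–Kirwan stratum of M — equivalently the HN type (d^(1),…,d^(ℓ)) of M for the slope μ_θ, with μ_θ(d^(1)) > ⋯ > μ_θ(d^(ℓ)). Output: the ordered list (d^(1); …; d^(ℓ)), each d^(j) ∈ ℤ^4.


Interval decomposition of M: I[1,2]^2, I[1,3], I[3,4]^2.
HN type (ℓ=5): μ^(1)=39; μ^(2)=6; μ^(3)=1/2; μ^(4)=-5; μ^(5)=-38

((0, 2, 0, 0); (0, 0, 0, 2); (0, 1, 1, 0); (3, 0, 0, 0); (0, 0, 2, 0))


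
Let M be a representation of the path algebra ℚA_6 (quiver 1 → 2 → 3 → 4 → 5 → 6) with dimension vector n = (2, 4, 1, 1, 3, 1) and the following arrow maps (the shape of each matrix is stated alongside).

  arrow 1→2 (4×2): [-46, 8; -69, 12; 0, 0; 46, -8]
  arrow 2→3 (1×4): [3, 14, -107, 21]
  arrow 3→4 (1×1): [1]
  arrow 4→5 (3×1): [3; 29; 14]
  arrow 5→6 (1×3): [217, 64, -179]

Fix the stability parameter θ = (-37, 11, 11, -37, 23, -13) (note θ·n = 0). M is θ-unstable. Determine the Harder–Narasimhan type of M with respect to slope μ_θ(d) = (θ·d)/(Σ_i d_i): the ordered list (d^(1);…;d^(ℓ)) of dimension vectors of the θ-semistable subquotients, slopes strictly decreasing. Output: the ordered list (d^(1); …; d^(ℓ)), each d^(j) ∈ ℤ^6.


Interval decomposition of M: I[1,1], I[1,6], I[2,2]^3, I[5,5]^2.
HN type (ℓ=5): μ^(1)=23; μ^(2)=11; μ^(3)=5; μ^(4)=-5; μ^(5)=-37

((0, 0, 0, 0, 2, 0); (0, 3, 0, 0, 0, 0); (0, 0, 0, 0, 1, 1); (0, 1, 1, 1, 0, 0); (2, 0, 0, 0, 0, 0))


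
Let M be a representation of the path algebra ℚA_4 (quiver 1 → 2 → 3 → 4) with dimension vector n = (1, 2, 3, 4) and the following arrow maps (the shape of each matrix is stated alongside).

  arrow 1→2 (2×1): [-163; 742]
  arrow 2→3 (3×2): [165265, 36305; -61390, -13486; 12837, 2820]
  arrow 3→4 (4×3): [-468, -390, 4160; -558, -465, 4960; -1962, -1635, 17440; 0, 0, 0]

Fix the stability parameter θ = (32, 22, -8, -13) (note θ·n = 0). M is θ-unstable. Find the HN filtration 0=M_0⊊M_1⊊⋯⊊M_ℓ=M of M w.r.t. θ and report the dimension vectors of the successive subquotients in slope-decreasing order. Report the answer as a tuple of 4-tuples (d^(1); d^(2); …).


Barcode: M ≅ I[1,3], I[2,3], I[3,4], I[4,4]^3. HN layers by μ_θ (4 steps, strictly decreasing):
  μ^(1)=46/3; μ^(2)=7; μ^(3)=-21/2; μ^(4)=-13

((1, 1, 1, 0); (0, 1, 1, 0); (0, 0, 1, 1); (0, 0, 0, 3))


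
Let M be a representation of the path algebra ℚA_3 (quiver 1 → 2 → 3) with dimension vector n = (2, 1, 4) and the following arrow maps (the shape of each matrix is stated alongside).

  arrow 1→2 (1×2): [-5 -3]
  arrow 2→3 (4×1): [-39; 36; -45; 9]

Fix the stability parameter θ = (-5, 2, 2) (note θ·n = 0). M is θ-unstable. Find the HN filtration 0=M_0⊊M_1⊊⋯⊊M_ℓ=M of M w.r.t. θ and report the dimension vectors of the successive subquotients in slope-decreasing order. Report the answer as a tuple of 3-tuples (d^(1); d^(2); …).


Interval decomposition of M: I[1,1], I[1,3], I[3,3]^3.
HN type (ℓ=2): μ^(1)=2; μ^(2)=-5

((0, 1, 4); (2, 0, 0))


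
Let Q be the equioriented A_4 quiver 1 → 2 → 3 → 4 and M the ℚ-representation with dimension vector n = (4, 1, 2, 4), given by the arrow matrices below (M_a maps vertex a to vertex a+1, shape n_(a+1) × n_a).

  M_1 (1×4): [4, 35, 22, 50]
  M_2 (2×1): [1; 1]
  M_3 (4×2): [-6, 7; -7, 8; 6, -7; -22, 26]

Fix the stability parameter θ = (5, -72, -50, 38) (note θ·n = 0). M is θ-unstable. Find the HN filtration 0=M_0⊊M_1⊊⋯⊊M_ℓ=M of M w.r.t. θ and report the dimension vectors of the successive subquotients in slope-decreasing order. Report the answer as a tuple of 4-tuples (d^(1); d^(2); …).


Via rank(M_{q-1}∘⋯∘M_p): M ≅ I[1,1]^3, I[1,4], I[3,4], I[4,4]^2.
μ_θ-semistable layers: μ^(1)=38; μ^(2)=5; μ^(3)=-39; μ^(4)=-50

((0, 0, 0, 4); (3, 0, 0, 0); (1, 1, 1, 0); (0, 0, 1, 0))


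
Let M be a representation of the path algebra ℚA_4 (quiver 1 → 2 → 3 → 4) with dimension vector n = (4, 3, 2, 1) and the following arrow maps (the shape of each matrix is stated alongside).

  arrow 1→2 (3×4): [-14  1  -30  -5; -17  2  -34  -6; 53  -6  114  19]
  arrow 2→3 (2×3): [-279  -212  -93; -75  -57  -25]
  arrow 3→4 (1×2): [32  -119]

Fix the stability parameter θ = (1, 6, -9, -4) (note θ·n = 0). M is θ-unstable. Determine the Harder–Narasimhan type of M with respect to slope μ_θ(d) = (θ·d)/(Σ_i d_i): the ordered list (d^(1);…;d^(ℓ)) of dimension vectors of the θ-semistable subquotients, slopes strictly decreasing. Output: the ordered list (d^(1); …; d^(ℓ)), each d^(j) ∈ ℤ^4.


Via rank(M_{q-1}∘⋯∘M_p): M ≅ I[1,1], I[1,2], I[1,3], I[1,4].
μ_θ-semistable layers: μ^(1)=6; μ^(2)=1; μ^(3)=-2/3; μ^(4)=-3/2

((0, 1, 0, 0); (2, 0, 0, 0); (1, 1, 1, 0); (1, 1, 1, 1))


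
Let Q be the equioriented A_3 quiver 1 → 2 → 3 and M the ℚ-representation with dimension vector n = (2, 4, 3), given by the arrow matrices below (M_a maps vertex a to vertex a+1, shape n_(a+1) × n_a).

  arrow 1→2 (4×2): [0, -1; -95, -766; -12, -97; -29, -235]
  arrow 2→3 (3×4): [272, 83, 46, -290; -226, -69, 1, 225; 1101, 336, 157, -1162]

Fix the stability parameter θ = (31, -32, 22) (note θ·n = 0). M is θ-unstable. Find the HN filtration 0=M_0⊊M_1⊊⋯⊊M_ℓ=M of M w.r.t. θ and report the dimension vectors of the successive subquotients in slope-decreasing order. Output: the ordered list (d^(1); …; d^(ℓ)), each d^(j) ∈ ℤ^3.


Interval decomposition of M: I[1,2], I[1,3], I[2,3]^2.
HN type (ℓ=3): μ^(1)=22; μ^(2)=-1/2; μ^(3)=-32

((0, 0, 3); (2, 2, 0); (0, 2, 0))


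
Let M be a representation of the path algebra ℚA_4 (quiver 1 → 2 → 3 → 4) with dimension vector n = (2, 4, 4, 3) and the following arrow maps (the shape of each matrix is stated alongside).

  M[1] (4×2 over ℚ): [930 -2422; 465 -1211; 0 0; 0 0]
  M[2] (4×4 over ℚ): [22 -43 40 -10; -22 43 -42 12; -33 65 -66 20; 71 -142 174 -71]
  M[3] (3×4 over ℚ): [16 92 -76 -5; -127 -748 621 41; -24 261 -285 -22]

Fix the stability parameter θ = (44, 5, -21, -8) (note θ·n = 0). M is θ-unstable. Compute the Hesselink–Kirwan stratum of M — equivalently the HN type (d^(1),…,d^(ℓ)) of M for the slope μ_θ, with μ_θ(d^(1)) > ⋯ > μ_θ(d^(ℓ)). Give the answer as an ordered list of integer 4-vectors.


Interval decomposition of M: I[1,1], I[1,3], I[2,4]^3.
HN type (ℓ=3): μ^(1)=44; μ^(2)=28/3; μ^(3)=-8

((1, 0, 0, 0); (1, 1, 1, 0); (0, 3, 3, 3))


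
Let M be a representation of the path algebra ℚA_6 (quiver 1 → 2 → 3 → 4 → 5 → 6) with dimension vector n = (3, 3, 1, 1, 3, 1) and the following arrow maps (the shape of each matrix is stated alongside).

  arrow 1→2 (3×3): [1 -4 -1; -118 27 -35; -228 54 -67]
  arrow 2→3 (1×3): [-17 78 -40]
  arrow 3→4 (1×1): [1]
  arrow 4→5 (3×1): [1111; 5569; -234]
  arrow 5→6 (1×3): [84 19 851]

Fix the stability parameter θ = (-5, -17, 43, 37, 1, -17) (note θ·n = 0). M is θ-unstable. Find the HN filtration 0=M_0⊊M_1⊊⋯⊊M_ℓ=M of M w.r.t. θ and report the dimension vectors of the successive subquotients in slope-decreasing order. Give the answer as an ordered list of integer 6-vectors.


Barcode: M ≅ I[1,2]^2, I[1,6], I[5,5]^2. HN layers by μ_θ (3 steps, strictly decreasing):
  μ^(1)=16; μ^(2)=1; μ^(3)=-11

((0, 0, 1, 1, 1, 1); (0, 0, 0, 0, 2, 0); (3, 3, 0, 0, 0, 0))


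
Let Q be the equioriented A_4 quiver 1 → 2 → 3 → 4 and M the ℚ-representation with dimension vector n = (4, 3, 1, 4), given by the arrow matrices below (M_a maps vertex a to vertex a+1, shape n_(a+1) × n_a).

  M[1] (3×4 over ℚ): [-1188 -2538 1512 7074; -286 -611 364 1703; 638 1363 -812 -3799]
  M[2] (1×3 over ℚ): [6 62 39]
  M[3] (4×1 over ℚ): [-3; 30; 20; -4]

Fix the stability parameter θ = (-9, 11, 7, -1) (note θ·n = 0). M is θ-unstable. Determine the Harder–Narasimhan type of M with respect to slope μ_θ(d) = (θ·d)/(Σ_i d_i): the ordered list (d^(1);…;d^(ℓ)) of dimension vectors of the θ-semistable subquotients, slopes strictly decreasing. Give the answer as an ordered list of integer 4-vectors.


Interval decomposition of M: I[1,1]^3, I[1,4], I[2,2]^2, I[4,4]^3.
HN type (ℓ=4): μ^(1)=11; μ^(2)=17/3; μ^(3)=-1; μ^(4)=-9

((0, 2, 0, 0); (0, 1, 1, 1); (0, 0, 0, 3); (4, 0, 0, 0))


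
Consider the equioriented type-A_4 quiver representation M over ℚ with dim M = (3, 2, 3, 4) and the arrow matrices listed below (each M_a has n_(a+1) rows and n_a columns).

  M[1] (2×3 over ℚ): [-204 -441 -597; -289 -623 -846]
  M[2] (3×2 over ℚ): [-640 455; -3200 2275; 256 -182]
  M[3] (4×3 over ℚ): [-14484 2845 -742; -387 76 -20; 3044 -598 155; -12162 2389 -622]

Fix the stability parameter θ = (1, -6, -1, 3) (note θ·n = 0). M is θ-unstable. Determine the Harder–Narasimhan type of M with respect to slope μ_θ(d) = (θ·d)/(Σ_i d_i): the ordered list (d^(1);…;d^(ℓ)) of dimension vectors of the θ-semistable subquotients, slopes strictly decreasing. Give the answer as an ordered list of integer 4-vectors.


Barcode: M ≅ I[1,1], I[1,2], I[1,4], I[3,4]^2, I[4,4]. HN layers by μ_θ (4 steps, strictly decreasing):
  μ^(1)=3; μ^(2)=1; μ^(3)=-1; μ^(4)=-5/2

((0, 0, 0, 4); (1, 0, 0, 0); (0, 0, 3, 0); (2, 2, 0, 0))


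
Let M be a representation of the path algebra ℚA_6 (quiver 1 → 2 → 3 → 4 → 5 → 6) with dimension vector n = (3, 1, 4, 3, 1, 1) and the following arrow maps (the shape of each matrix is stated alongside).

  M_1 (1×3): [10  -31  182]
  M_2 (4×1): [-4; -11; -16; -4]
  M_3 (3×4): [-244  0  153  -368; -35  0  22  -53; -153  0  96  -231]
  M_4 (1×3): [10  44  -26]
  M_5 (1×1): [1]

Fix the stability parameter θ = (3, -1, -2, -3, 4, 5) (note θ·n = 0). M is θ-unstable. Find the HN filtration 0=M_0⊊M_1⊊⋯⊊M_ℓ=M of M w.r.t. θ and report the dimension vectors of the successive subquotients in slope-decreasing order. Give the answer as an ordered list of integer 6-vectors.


Via rank(M_{q-1}∘⋯∘M_p): M ≅ I[1,1]^2, I[1,3], I[3,3], I[3,4], I[3,6], I[4,4].
μ_θ-semistable layers: μ^(1)=5; μ^(2)=4; μ^(3)=3; μ^(4)=0; μ^(5)=-2; μ^(6)=-5/2; μ^(7)=-3

((0, 0, 0, 0, 0, 1); (0, 0, 0, 0, 1, 0); (2, 0, 0, 0, 0, 0); (1, 1, 1, 0, 0, 0); (0, 0, 1, 0, 0, 0); (0, 0, 2, 2, 0, 0); (0, 0, 0, 1, 0, 0))


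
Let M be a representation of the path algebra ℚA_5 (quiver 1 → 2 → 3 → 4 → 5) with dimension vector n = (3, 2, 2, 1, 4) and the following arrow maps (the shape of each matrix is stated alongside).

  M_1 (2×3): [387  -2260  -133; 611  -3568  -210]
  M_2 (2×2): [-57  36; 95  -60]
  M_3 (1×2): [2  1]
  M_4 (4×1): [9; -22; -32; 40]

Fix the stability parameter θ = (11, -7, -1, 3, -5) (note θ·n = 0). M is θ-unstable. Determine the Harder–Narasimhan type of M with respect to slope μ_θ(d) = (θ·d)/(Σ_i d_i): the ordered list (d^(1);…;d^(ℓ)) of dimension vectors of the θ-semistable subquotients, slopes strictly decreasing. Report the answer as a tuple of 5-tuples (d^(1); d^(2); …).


Interval decomposition of M: I[1,1], I[1,2], I[1,5], I[3,3], I[5,5]^3.
HN type (ℓ=5): μ^(1)=11; μ^(2)=2; μ^(3)=1/5; μ^(4)=-1; μ^(5)=-5

((1, 0, 0, 0, 0); (1, 1, 0, 0, 0); (1, 1, 1, 1, 1); (0, 0, 1, 0, 0); (0, 0, 0, 0, 3))


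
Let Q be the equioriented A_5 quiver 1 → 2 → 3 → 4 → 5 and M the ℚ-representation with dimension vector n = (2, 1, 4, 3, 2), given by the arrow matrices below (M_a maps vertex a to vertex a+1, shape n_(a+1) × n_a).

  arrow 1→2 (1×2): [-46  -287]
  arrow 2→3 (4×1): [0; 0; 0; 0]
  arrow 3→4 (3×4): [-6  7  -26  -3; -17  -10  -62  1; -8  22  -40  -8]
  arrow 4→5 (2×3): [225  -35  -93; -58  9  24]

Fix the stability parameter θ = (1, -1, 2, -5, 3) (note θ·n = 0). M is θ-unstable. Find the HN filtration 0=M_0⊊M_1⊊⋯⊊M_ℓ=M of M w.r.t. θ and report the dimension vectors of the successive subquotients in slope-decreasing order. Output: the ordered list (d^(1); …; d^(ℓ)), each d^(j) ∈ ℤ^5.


Interval decomposition of M: I[1,1], I[1,2], I[3,3], I[3,4], I[3,5]^2.
HN type (ℓ=5): μ^(1)=3; μ^(2)=2; μ^(3)=1; μ^(4)=0; μ^(5)=-3/2

((0, 0, 0, 0, 2); (0, 0, 1, 0, 0); (1, 0, 0, 0, 0); (1, 1, 0, 0, 0); (0, 0, 3, 3, 0))


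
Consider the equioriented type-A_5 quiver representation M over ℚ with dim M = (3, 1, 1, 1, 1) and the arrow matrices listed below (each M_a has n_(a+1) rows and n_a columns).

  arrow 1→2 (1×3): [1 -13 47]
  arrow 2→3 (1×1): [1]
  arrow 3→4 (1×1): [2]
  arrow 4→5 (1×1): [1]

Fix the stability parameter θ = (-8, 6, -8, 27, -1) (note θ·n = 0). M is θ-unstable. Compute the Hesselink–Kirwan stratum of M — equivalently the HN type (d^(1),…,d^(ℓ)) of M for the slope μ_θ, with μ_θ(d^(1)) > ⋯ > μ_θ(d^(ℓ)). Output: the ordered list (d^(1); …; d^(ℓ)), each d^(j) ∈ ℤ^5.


Barcode: M ≅ I[1,1]^2, I[1,5]. HN layers by μ_θ (3 steps, strictly decreasing):
  μ^(1)=13; μ^(2)=-1; μ^(3)=-8

((0, 0, 0, 1, 1); (0, 1, 1, 0, 0); (3, 0, 0, 0, 0))


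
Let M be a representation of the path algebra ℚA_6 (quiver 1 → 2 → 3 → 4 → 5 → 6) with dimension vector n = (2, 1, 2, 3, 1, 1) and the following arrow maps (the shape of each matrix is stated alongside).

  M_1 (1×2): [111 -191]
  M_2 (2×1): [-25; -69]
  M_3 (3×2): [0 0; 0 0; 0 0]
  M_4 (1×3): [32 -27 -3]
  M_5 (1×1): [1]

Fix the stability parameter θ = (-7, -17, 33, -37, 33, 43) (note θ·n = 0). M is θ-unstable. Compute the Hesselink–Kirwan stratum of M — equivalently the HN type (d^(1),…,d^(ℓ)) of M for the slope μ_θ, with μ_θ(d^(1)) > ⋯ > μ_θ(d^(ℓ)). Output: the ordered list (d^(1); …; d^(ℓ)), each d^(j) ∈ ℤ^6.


Interval decomposition of M: I[1,1], I[1,3], I[3,3], I[4,4]^2, I[4,6].
HN type (ℓ=5): μ^(1)=43; μ^(2)=33; μ^(3)=-7; μ^(4)=-12; μ^(5)=-37

((0, 0, 0, 0, 0, 1); (0, 0, 2, 0, 1, 0); (1, 0, 0, 0, 0, 0); (1, 1, 0, 0, 0, 0); (0, 0, 0, 3, 0, 0))


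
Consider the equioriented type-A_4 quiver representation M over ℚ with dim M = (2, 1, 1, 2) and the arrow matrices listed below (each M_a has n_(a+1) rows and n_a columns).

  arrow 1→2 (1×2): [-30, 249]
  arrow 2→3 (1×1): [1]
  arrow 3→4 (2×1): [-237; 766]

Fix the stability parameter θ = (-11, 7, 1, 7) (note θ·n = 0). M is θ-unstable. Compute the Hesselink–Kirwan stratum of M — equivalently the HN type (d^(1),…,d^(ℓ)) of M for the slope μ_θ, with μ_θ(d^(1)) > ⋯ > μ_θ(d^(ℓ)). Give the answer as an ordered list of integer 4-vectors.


Via rank(M_{q-1}∘⋯∘M_p): M ≅ I[1,1], I[1,4], I[4,4].
μ_θ-semistable layers: μ^(1)=7; μ^(2)=4; μ^(3)=-11

((0, 0, 0, 2); (0, 1, 1, 0); (2, 0, 0, 0))


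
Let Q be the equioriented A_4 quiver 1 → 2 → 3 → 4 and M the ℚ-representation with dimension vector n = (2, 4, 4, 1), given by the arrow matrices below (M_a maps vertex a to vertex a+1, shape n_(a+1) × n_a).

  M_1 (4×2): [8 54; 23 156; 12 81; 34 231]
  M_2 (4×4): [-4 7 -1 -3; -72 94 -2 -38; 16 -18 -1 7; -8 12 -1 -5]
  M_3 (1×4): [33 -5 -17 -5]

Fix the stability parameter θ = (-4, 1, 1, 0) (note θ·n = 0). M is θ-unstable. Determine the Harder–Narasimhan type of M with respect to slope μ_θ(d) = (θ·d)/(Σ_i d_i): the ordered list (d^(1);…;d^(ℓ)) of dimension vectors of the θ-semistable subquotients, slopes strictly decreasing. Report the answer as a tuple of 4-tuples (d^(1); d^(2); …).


Interval decomposition of M: I[1,2], I[1,4], I[2,2], I[2,3], I[3,3]^2.
HN type (ℓ=3): μ^(1)=1; μ^(2)=2/3; μ^(3)=-4

((0, 3, 3, 0); (0, 1, 1, 1); (2, 0, 0, 0))


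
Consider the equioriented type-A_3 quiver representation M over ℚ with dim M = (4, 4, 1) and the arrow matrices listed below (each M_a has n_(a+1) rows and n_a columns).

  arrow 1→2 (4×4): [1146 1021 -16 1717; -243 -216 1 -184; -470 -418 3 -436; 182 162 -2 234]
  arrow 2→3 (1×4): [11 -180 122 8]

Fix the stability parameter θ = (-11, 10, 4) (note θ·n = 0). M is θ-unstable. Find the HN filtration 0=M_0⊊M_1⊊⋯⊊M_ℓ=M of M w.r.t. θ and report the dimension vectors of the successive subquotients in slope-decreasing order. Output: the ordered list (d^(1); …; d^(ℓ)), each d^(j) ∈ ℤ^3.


Interval decomposition of M: I[1,1], I[1,2]^2, I[1,3], I[2,2].
HN type (ℓ=3): μ^(1)=10; μ^(2)=7; μ^(3)=-11

((0, 3, 0); (0, 1, 1); (4, 0, 0))


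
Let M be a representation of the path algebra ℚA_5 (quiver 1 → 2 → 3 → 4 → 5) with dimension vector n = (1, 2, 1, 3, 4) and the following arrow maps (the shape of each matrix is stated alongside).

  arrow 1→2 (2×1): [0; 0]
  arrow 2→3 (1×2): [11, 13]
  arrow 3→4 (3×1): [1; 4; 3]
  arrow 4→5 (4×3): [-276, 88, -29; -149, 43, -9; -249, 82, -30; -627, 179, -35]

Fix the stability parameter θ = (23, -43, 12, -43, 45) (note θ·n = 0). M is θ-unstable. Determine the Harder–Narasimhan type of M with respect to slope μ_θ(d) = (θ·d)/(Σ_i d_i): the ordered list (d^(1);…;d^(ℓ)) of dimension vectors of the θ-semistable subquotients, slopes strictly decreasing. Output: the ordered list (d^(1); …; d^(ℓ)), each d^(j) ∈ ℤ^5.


Interval decomposition of M: I[1,1], I[2,2], I[2,5], I[4,5]^2, I[5,5].
HN type (ℓ=4): μ^(1)=45; μ^(2)=23; μ^(3)=-31/2; μ^(4)=-43

((0, 0, 0, 0, 4); (1, 0, 0, 0, 0); (0, 0, 1, 1, 0); (0, 2, 0, 2, 0))


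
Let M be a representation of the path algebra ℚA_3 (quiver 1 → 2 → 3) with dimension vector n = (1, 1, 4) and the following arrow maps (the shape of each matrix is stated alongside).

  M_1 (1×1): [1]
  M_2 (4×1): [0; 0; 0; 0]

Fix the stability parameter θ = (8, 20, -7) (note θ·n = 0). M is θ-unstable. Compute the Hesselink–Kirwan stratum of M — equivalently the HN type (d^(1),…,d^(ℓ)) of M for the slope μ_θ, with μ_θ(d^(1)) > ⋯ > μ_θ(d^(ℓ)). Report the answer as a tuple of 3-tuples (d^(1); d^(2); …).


Barcode: M ≅ I[1,2], I[3,3]^4. HN layers by μ_θ (3 steps, strictly decreasing):
  μ^(1)=20; μ^(2)=8; μ^(3)=-7

((0, 1, 0); (1, 0, 0); (0, 0, 4))


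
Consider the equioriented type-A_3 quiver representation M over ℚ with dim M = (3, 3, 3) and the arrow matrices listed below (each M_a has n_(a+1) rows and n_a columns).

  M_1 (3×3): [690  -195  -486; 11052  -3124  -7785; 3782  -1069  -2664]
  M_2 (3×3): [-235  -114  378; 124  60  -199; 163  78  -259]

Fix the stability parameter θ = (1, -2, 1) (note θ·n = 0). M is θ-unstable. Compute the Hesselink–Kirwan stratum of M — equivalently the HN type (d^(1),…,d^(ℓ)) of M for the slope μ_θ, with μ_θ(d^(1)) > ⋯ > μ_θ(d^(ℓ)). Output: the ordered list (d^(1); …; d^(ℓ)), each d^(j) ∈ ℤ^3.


Barcode: M ≅ I[1,1], I[1,2], I[1,3], I[2,3], I[3,3]. HN layers by μ_θ (3 steps, strictly decreasing):
  μ^(1)=1; μ^(2)=-1/2; μ^(3)=-2

((1, 0, 3); (2, 2, 0); (0, 1, 0))


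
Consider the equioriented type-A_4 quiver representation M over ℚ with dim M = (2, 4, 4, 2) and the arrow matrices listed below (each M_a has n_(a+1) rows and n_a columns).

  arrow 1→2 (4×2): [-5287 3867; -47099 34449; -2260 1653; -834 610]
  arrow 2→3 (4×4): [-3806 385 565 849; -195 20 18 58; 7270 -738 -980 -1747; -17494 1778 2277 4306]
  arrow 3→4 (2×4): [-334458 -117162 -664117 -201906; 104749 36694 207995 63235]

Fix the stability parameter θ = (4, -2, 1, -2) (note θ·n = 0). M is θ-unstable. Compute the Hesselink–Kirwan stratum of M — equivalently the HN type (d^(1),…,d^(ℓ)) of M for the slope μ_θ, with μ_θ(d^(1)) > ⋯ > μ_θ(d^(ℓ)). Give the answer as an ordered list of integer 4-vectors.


Via rank(M_{q-1}∘⋯∘M_p): M ≅ I[1,3], I[1,4], I[2,3], I[2,4].
μ_θ-semistable layers: μ^(1)=1; μ^(2)=1/4; μ^(3)=-1/2; μ^(4)=-2

((1, 1, 2, 0); (1, 1, 1, 1); (0, 0, 1, 1); (0, 2, 0, 0))


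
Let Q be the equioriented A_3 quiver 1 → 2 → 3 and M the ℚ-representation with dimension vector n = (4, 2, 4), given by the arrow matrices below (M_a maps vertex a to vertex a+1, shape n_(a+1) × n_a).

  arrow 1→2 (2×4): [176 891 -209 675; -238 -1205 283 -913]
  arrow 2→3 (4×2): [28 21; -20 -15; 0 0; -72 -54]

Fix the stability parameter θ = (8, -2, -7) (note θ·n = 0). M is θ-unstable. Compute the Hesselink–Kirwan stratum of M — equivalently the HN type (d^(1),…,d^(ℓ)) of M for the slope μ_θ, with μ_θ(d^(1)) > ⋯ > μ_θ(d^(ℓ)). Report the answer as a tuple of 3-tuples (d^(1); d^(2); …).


Via rank(M_{q-1}∘⋯∘M_p): M ≅ I[1,1]^2, I[1,2], I[1,3], I[3,3]^3.
μ_θ-semistable layers: μ^(1)=8; μ^(2)=3; μ^(3)=-1/3; μ^(4)=-7

((2, 0, 0); (1, 1, 0); (1, 1, 1); (0, 0, 3))


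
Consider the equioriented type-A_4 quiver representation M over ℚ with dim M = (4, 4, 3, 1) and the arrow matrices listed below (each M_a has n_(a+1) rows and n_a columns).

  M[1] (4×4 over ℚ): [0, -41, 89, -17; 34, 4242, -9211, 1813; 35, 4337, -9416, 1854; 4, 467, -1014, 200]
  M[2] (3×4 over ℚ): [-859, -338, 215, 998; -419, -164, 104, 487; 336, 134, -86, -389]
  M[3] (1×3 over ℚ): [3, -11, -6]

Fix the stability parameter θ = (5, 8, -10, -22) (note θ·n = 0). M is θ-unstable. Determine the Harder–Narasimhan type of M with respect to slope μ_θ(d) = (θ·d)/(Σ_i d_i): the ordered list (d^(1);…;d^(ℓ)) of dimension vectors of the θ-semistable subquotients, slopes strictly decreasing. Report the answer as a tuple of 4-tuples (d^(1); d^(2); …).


Barcode: M ≅ I[1,2], I[1,3]^2, I[1,4]. HN layers by μ_θ (4 steps, strictly decreasing):
  μ^(1)=8; μ^(2)=5; μ^(3)=1; μ^(4)=-19/4

((0, 1, 0, 0); (1, 0, 0, 0); (2, 2, 2, 0); (1, 1, 1, 1))


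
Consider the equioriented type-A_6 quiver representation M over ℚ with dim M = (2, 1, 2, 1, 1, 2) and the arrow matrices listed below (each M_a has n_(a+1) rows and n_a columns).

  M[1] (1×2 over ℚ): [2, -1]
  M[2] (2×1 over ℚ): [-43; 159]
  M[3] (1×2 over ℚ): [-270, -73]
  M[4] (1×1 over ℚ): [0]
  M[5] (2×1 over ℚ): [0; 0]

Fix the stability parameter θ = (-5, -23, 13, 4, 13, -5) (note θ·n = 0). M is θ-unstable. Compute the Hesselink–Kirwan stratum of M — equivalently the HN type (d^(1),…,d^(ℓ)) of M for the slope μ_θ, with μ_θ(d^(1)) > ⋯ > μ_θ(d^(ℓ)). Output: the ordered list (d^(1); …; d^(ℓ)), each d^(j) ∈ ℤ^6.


Barcode: M ≅ I[1,1], I[1,4], I[3,3], I[5,5], I[6,6]^2. HN layers by μ_θ (4 steps, strictly decreasing):
  μ^(1)=13; μ^(2)=17/2; μ^(3)=-5; μ^(4)=-14

((0, 0, 1, 0, 1, 0); (0, 0, 1, 1, 0, 0); (1, 0, 0, 0, 0, 2); (1, 1, 0, 0, 0, 0))


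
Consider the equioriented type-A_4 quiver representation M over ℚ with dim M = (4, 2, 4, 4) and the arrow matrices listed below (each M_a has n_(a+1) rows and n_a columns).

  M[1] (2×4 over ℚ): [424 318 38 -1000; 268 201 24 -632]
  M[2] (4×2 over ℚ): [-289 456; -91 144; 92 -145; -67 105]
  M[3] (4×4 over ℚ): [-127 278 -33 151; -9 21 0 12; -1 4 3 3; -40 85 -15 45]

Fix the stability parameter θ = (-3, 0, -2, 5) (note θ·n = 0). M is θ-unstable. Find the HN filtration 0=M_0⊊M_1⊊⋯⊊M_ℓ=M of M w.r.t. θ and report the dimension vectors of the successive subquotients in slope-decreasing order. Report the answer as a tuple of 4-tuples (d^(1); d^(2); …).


Via rank(M_{q-1}∘⋯∘M_p): M ≅ I[1,1]^2, I[1,3], I[1,4], I[3,3], I[3,4], I[4,4]^2.
μ_θ-semistable layers: μ^(1)=5; μ^(2)=-1; μ^(3)=-2; μ^(4)=-3

((0, 0, 0, 4); (0, 2, 2, 0); (0, 0, 2, 0); (4, 0, 0, 0))


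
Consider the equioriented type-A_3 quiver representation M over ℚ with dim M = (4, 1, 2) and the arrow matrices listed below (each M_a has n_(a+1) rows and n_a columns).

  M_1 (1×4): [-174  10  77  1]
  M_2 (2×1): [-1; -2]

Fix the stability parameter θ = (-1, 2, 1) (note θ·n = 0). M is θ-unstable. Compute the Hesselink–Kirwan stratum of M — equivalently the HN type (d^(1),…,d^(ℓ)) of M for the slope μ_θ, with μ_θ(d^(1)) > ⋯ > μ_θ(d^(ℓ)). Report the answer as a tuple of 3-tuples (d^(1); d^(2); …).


Via rank(M_{q-1}∘⋯∘M_p): M ≅ I[1,1]^3, I[1,3], I[3,3].
μ_θ-semistable layers: μ^(1)=3/2; μ^(2)=1; μ^(3)=-1

((0, 1, 1); (0, 0, 1); (4, 0, 0))


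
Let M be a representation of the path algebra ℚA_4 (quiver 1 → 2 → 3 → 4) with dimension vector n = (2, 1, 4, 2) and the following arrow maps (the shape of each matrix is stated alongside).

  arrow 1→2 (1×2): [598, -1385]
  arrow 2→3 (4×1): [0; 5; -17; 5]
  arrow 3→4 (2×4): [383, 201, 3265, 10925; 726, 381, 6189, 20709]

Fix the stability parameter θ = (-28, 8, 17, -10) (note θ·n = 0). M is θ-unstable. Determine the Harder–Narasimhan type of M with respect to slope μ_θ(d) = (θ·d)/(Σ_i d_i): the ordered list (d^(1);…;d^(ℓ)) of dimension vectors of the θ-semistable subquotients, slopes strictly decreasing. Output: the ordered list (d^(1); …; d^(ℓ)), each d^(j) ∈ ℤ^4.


Interval decomposition of M: I[1,1], I[1,4], I[3,3]^2, I[3,4].
HN type (ℓ=4): μ^(1)=17; μ^(2)=5; μ^(3)=7/2; μ^(4)=-28

((0, 0, 2, 0); (0, 1, 1, 1); (0, 0, 1, 1); (2, 0, 0, 0))


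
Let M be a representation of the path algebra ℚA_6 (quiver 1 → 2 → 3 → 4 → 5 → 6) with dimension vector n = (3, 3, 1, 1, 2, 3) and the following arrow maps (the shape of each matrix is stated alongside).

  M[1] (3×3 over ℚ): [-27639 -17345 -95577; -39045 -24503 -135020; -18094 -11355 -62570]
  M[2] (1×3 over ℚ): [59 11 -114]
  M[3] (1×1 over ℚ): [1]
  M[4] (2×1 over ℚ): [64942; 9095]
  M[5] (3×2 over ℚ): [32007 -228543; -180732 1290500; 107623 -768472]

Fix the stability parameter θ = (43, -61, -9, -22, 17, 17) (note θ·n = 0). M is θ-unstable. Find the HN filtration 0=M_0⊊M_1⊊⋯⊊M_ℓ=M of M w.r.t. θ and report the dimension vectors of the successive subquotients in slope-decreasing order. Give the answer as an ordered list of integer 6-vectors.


Barcode: M ≅ I[1,2]^2, I[1,6], I[5,6], I[6,6]. HN layers by μ_θ (3 steps, strictly decreasing):
  μ^(1)=17; μ^(2)=-9; μ^(3)=-49/4

((0, 0, 0, 0, 2, 3); (2, 2, 0, 0, 0, 0); (1, 1, 1, 1, 0, 0))


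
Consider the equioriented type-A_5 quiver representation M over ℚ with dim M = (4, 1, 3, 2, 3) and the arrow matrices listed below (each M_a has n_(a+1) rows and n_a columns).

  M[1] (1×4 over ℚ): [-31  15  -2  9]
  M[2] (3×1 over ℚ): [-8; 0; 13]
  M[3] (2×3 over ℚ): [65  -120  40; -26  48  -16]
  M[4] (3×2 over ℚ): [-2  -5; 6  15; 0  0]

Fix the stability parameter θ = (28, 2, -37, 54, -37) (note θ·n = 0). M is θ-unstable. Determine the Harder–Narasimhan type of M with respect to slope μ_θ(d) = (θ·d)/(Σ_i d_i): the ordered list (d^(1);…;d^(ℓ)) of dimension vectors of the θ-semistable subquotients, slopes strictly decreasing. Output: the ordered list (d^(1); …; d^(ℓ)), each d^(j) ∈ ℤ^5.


Interval decomposition of M: I[1,1]^3, I[1,3], I[3,3], I[3,4], I[4,5], I[5,5]^2.
HN type (ℓ=5): μ^(1)=54; μ^(2)=28; μ^(3)=17/2; μ^(4)=-7/3; μ^(5)=-37

((0, 0, 0, 1, 0); (3, 0, 0, 0, 0); (0, 0, 0, 1, 1); (1, 1, 1, 0, 0); (0, 0, 2, 0, 2))


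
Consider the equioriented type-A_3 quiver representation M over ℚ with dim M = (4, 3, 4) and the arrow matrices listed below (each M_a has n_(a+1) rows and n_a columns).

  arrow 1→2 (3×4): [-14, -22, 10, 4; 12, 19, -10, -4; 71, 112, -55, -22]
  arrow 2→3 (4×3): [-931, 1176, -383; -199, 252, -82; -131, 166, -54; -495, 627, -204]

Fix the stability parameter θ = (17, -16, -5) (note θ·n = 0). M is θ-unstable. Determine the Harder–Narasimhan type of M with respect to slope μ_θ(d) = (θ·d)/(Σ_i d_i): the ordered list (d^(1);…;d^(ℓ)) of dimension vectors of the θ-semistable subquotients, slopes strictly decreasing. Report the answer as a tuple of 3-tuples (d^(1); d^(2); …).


Interval decomposition of M: I[1,1]^2, I[1,3]^2, I[2,3], I[3,3].
HN type (ℓ=4): μ^(1)=17; μ^(2)=-4/3; μ^(3)=-5; μ^(4)=-16

((2, 0, 0); (2, 2, 2); (0, 0, 2); (0, 1, 0))
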